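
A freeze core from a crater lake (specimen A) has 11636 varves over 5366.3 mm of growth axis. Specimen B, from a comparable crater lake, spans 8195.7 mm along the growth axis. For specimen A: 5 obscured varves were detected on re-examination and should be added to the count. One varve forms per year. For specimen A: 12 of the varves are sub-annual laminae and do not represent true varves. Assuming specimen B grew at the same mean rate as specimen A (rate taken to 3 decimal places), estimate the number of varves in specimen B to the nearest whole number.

17778 varves

Specimen A: true varve count = 11636 − 12 + 5 = 11629.
A: 5366.3 mm over 11629 years gives 5366.3 / 11629 ≈ 0.461 mm/yr.
Specimen B: 8195.7 mm / 0.461 mm per year = 17778.09 years ≈ 17778 varves.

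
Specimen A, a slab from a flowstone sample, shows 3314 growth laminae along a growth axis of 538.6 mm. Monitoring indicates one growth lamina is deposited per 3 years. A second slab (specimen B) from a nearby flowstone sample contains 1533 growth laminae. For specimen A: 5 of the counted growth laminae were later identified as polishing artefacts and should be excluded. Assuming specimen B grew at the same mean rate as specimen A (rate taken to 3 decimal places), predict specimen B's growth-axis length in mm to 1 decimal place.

248.3 mm

Specimen A: after corrections the count is 3314 − 5 = 3309 growth laminae.
Specimen A: multiplying by 3 years per growth lamina: 3309 × 3 = 9927 years.
A: Mean rate = 538.6 mm / 9927 years ≈ 0.054 mm/yr.
Specimen B: multiplying by 3 years per growth lamina: 1533 × 3 = 4599 years. For B, 0.054 mm/year × 4599 years = 248.3 mm.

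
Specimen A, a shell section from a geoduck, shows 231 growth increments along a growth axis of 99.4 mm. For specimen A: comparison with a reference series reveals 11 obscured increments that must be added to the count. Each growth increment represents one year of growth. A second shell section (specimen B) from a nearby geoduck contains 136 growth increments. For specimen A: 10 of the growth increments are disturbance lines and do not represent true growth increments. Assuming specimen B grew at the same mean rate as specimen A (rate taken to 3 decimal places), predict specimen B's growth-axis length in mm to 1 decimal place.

58.2 mm

Specimen A: correcting the raw count gives 231 − 10 + 11 = 232 true growth increments.
A: Mean rate = 99.4 mm / 232 years ≈ 0.428 mm/yr.
Length of B = 0.428 × 136 = 58.2 mm.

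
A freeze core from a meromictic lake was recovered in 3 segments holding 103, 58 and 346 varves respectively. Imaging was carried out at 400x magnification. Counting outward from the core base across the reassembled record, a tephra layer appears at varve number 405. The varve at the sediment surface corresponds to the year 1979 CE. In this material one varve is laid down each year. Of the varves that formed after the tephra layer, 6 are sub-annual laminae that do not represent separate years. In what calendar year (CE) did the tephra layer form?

Total varves = 103 + 58 + 346 = 507.
Between varve 405 and the sediment surface there are 507 − 405 = 102 varves.
Excluding 6 false varves: 102 − 6 = 96.
1979 − 96 = 1883 CE.

1883 CE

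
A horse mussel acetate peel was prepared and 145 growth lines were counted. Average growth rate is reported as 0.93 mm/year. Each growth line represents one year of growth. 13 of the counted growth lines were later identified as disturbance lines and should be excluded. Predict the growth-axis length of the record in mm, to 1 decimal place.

Adjusted count: 145 − 13 = 132 growth lines.
Predicted length = 0.93 mm/year × 132 years = 122.8 mm.

122.8 mm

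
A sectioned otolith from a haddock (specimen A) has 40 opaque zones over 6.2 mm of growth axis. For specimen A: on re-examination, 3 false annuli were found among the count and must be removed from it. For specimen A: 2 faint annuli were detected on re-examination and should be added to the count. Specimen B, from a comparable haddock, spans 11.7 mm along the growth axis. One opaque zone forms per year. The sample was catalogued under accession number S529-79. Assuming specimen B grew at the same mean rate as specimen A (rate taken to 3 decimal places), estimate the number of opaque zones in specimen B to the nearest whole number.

Specimen A: adjusted count: 40 − 3 + 2 = 39 opaque zones.
A: Mean rate = 6.2 mm / 39 years ≈ 0.159 mm per year.
Specimen B: 11.7 mm / 0.159 mm per year = 73.58 years ≈ 74 opaque zones.

74 opaque zones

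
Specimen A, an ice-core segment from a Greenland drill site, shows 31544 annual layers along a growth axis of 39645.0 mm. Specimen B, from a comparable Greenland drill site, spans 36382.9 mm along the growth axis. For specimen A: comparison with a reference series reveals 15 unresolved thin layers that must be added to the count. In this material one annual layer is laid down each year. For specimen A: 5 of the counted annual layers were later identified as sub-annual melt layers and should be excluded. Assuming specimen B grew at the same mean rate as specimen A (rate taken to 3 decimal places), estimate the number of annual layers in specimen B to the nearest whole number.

Specimen A: correcting the raw count gives 31544 − 5 + 15 = 31554 true annual layers.
A: Extension rate ≈ 39645.0 / 31554 = 1.256 mm per year.
For B, 36382.9 / 1.256 = 28967.28 years ≈ 28967 annual layers.

28967 annual layers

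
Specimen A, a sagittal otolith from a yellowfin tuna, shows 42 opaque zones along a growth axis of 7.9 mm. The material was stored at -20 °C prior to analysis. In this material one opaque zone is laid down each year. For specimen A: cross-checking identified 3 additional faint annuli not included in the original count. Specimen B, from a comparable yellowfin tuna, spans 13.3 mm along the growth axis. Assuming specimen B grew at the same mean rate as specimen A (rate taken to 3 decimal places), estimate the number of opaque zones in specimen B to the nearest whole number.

Specimen A: correcting the raw count gives 42 + 3 = 45 true opaque zones.
A: Extension rate ≈ 7.9 / 45 = 0.176 mm/year.
B spans 13.3 / 0.176 = 75.57 years ≈ 76 opaque zones.

76 opaque zones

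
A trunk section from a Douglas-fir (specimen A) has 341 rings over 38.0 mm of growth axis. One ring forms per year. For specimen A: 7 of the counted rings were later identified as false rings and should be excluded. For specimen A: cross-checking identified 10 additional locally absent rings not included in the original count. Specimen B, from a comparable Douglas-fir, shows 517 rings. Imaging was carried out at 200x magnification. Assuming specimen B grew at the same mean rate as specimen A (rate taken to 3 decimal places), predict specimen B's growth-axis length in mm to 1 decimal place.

56.9 mm

Specimen A: after corrections the count is 341 − 7 + 10 = 344 rings.
A: Mean rate = 38.0 mm / 344 years ≈ 0.110 mm per year.
B's length ≈ 0.110 × 517 = 56.9 mm.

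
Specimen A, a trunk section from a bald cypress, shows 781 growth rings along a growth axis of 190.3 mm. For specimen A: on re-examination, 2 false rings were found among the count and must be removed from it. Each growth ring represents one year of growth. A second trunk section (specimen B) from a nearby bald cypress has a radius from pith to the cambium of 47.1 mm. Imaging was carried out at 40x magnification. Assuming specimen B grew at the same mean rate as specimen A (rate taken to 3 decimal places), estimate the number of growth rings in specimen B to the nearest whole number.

193 growth rings

Specimen A: correcting the raw count gives 781 − 2 = 779 true growth rings.
A: 190.3 mm over 779 years gives 190.3 / 779 ≈ 0.244 mm per year.
B spans 47.1 / 0.244 = 193.03 years ≈ 193 growth rings.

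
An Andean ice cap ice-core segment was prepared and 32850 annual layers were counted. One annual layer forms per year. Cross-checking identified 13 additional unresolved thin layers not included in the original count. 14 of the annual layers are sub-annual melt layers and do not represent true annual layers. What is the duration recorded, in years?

Adjusted count: 32850 − 14 + 13 = 32849 annual layers.
With a one-to-one annual layer periodicity this is 32849 years.

32849 years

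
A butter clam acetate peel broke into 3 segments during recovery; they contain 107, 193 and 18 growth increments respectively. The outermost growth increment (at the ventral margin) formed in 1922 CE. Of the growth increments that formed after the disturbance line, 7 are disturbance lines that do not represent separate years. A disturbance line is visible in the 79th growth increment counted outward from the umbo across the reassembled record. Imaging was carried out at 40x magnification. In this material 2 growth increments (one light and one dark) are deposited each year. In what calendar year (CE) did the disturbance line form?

1806 CE

Total growth increments = 107 + 193 + 18 = 318.
Between growth increment 79 and the ventral margin there are 318 − 79 = 239 growth increments.
Removing the 7 false growth increments leaves 239 − 7 = 232 true growth increments beyond the disturbance line.
232 growth increments at 2 per year is 232 / 2 = 116 years.
Counting back 116 years from 1922 CE places the disturbance line in 1922 − 116 = 1806 CE.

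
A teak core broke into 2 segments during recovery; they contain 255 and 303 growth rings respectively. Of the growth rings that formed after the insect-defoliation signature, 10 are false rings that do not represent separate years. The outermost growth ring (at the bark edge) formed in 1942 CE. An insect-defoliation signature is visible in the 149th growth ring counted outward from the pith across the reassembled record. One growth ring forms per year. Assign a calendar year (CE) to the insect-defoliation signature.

Total growth rings = 255 + 303 = 558.
Between growth ring 149 and the bark edge there are 558 − 149 = 409 growth rings.
Excluding 10 false growth rings: 409 − 10 = 399.
1942 − 399 = 1543 CE.

1543 CE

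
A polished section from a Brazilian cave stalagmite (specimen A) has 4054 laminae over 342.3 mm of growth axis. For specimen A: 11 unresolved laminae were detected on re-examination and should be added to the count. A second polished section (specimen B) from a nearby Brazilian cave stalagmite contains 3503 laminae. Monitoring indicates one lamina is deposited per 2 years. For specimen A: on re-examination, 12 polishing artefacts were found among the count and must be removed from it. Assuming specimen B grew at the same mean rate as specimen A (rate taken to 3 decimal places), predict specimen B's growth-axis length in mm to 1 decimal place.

294.3 mm

Specimen A: after corrections the count is 4054 − 12 + 11 = 4053 laminae.
Specimen A: 4053 laminae at 2 years each span 4053 × 2 = 8106 years.
A: Mean rate = 342.3 mm / 8106 years ≈ 0.042 mm per year.
Specimen B: 3503 laminae at 2 years each span 3503 × 2 = 7006 years. For B, 0.042 mm/year × 7006 years = 294.3 mm.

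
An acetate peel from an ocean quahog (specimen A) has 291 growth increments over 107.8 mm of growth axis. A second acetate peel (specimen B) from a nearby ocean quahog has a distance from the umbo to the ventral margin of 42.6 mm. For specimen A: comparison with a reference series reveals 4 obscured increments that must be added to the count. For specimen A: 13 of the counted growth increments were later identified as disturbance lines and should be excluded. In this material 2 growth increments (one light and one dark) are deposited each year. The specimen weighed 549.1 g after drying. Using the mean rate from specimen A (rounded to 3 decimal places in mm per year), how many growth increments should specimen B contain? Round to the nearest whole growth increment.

Specimen A: true growth increment count = 291 − 13 + 4 = 282.
Specimen A: with 2 growth increments per year, 282 / 2 = 141 years.
A: 107.8 mm over 141 years gives 107.8 / 141 ≈ 0.765 mm/year.
B spans 42.6 / 0.765 = 55.69 years; at 2 growth increments per year that is 55.69 × 2 ≈ 111 growth increments.

111 growth increments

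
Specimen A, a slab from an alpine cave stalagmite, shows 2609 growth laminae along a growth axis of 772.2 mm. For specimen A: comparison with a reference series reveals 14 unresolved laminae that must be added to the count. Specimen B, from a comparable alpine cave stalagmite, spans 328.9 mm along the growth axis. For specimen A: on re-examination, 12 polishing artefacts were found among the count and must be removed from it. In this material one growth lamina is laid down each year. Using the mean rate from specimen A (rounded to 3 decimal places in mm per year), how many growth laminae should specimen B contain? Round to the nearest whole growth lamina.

Specimen A: adjusted count: 2609 − 12 + 14 = 2611 growth laminae.
A: Mean rate = 772.2 mm / 2611 years ≈ 0.296 mm/year.
For B, 328.9 / 0.296 = 1111.15 years ≈ 1111 growth laminae.

1111 growth laminae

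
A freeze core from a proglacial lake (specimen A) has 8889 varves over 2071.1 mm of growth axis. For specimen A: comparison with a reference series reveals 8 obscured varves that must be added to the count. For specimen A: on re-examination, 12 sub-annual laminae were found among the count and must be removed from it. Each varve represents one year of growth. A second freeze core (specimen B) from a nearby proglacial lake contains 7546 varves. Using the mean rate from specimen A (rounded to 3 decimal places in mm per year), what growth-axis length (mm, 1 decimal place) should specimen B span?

1758.2 mm

Specimen A: adjusted count: 8889 − 12 + 8 = 8885 varves.
A: Extension rate ≈ 2071.1 / 8885 = 0.233 mm per year.
For B, 0.233 mm/year × 7546 years = 1758.2 mm.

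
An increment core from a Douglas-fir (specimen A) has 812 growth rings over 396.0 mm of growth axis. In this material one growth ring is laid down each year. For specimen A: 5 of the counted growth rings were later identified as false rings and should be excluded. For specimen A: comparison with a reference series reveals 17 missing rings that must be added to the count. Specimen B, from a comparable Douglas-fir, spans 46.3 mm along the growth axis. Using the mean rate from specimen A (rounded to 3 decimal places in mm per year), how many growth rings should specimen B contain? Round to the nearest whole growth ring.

Specimen A: adjusted count: 812 − 5 + 17 = 824 growth rings.
A: Mean rate = 396.0 mm / 824 years ≈ 0.481 mm/yr.
B spans 46.3 / 0.481 = 96.26 years ≈ 96 growth rings.

96 growth rings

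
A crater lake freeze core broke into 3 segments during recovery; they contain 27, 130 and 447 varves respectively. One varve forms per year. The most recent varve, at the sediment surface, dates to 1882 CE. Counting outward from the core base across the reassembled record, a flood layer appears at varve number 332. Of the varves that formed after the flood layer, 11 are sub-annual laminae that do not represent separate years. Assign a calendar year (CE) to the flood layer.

1621 CE

Total varves = 27 + 130 + 447 = 604.
Between varve 332 and the sediment surface there are 604 − 332 = 272 varves.
272 − 11 false = 261 true varves after the flood layer.
The varve at the sediment surface is 1882 CE, so the flood layer dates to 1882 − 261 = 1621 CE.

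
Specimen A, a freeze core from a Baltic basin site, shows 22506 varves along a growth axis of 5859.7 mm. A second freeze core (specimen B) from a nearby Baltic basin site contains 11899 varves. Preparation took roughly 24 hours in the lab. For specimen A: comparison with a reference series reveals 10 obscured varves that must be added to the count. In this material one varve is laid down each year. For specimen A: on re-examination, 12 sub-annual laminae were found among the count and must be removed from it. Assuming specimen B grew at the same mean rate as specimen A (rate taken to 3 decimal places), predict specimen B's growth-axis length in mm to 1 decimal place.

3093.7 mm

Specimen A: correcting the raw count gives 22506 − 12 + 10 = 22504 true varves.
A: 5859.7 mm over 22504 years gives 5859.7 / 22504 ≈ 0.260 mm per year.
For B, 0.260 mm/year × 11899 years = 3093.7 mm.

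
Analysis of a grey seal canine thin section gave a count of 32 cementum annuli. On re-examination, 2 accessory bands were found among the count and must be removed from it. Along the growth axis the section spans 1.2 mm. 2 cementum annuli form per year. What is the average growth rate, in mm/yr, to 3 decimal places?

After corrections the count is 32 − 2 = 30 cementum annuli.
With 2 cementum annuli per year, 30 / 2 = 15 years.
1.2 mm over 15 years gives 1.2 / 15 ≈ 0.080 mm/yr.

0.080 mm/yr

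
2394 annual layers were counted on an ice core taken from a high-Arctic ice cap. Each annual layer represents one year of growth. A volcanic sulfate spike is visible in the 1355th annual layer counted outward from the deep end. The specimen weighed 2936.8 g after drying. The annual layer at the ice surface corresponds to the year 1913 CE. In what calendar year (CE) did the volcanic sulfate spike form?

874 CE

Between annual layer 1355 and the ice surface there are 2394 − 1355 = 1039 annual layers.
Counting back 1039 years from 1913 CE places the volcanic sulfate spike in 1913 − 1039 = 874 CE.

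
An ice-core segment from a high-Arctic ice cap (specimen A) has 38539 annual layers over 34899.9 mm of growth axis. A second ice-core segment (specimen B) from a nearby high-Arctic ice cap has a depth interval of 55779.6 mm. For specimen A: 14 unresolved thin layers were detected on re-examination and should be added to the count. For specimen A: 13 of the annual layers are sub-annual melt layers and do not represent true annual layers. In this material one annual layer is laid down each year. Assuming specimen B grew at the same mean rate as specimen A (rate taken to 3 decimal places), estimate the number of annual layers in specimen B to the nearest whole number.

61567 annual layers

Specimen A: adjusted count: 38539 − 13 + 14 = 38540 annual layers.
A: 34899.9 mm over 38540 years gives 34899.9 / 38540 ≈ 0.906 mm/year.
Specimen B: 55779.6 mm / 0.906 mm per year = 61566.89 years ≈ 61567 annual layers.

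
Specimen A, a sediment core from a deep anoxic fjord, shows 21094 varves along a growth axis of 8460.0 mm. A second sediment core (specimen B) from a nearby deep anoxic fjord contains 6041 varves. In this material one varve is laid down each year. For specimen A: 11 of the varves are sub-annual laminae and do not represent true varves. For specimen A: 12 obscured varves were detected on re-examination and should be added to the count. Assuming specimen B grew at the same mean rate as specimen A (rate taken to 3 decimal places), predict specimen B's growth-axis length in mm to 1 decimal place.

Specimen A: after corrections the count is 21094 − 11 + 12 = 21095 varves.
A: Mean rate = 8460.0 mm / 21095 years ≈ 0.401 mm/yr.
B's length ≈ 0.401 × 6041 = 2422.4 mm.

2422.4 mm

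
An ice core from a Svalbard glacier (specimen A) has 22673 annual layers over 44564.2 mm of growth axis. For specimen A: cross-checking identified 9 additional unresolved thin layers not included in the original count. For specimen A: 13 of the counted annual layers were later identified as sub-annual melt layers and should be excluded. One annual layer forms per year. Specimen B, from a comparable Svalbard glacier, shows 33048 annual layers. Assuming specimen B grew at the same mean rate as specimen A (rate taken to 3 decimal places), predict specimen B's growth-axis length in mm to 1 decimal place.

Specimen A: correcting the raw count gives 22673 − 13 + 9 = 22669 true annual layers.
A: Mean rate = 44564.2 mm / 22669 years ≈ 1.966 mm/yr.
B's length ≈ 1.966 × 33048 = 64972.4 mm.

64972.4 mm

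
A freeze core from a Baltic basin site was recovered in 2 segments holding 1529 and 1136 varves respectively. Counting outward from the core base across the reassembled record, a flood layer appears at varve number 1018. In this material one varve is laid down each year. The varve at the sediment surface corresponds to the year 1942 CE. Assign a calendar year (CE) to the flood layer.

295 CE

Total varves = 1529 + 1136 = 2665.
2665 − 1018 = 1647 varves lie beyond the flood layer toward the sediment surface.
1942 − 1647 = 295 CE.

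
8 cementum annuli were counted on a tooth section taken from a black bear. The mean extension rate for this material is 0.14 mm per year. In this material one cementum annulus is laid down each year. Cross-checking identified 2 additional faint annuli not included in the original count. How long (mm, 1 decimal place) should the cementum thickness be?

1.4 mm

Correcting the raw count gives 8 + 2 = 10 true cementum annuli.
Predicted length = 0.14 mm/year × 10 years = 1.4 mm.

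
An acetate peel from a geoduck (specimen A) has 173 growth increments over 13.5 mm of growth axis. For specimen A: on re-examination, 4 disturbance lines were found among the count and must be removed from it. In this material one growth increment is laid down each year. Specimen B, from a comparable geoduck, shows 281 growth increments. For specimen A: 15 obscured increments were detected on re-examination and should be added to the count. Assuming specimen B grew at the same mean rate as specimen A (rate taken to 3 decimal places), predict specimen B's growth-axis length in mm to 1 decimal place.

Specimen A: correcting the raw count gives 173 − 4 + 15 = 184 true growth increments.
A: Extension rate ≈ 13.5 / 184 = 0.073 mm/yr.
Length of B = 0.073 × 281 = 20.5 mm.

20.5 mm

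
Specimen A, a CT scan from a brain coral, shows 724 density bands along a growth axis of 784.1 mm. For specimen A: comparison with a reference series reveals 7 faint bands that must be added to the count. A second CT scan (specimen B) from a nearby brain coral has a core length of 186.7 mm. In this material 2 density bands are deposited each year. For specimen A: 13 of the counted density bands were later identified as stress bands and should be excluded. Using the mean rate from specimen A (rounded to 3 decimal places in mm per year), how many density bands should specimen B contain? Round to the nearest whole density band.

171 density bands

Specimen A: after corrections the count is 724 − 13 + 7 = 718 density bands.
Specimen A: 718 density bands at 2 per year is 718 / 2 = 359 years.
A: Mean rate = 784.1 mm / 359 years ≈ 2.184 mm per year.
B spans 186.7 / 2.184 = 85.49 years; at 2 density bands per year that is 85.49 × 2 ≈ 171 density bands.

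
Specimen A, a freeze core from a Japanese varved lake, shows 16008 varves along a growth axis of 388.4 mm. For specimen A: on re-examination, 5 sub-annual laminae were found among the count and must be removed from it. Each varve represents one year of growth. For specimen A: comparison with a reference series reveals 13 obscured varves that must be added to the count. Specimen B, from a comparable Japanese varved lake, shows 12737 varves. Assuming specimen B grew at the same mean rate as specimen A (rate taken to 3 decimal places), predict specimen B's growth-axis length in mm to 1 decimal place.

305.7 mm

Specimen A: after corrections the count is 16008 − 5 + 13 = 16016 varves.
A: 388.4 mm over 16016 years gives 388.4 / 16016 ≈ 0.024 mm per year.
B's length ≈ 0.024 × 12737 = 305.7 mm.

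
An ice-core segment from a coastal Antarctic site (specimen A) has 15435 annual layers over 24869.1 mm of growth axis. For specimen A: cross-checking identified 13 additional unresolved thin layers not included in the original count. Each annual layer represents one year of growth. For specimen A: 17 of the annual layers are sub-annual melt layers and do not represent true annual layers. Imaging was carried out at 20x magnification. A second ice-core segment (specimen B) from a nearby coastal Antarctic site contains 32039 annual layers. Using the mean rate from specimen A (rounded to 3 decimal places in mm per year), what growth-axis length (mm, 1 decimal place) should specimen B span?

51646.9 mm

Specimen A: true annual layer count = 15435 − 17 + 13 = 15431.
A: 24869.1 mm over 15431 years gives 24869.1 / 15431 ≈ 1.612 mm/yr.
Length of B = 1.612 × 32039 = 51646.9 mm.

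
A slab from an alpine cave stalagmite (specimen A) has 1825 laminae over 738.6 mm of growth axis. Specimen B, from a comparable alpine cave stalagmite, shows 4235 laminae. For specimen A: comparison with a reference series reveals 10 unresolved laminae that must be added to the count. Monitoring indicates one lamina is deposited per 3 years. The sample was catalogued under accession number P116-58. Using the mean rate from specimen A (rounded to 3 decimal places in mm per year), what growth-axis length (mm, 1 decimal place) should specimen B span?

Specimen A: true lamina count = 1825 + 10 = 1835.
Specimen A: 1835 laminae at 3 years each span 1835 × 3 = 5505 years.
A: Extension rate ≈ 738.6 / 5505 = 0.134 mm per year.
Specimen B: multiplying by 3 years per lamina: 4235 × 3 = 12705 years. B's length ≈ 0.134 × 12705 = 1702.5 mm.

1702.5 mm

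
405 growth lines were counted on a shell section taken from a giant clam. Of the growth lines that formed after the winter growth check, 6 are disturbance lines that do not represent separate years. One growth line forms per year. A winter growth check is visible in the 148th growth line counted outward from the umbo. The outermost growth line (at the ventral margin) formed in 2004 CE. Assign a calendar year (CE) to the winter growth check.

The winter growth check sits at growth line 148 from the umbo, so 405 − 148 = 257 growth lines formed after it.
Excluding 6 false growth lines: 257 − 6 = 251.
The growth line at the ventral margin is 2004 CE, so the winter growth check dates to 2004 − 251 = 1753 CE.

1753 CE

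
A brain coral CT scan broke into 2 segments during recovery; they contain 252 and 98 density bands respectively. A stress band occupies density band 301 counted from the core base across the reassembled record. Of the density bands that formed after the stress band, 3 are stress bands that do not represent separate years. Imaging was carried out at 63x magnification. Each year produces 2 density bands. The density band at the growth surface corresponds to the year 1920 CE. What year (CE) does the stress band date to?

Total density bands = 252 + 98 = 350.
Between density band 301 and the growth surface there are 350 − 301 = 49 density bands.
49 − 3 false = 46 true density bands after the stress band.
Dividing by 2 density bands per year: 46 / 2 = 23 years.
Counting back 23 years from 1920 CE places the stress band in 1920 − 23 = 1897 CE.

1897 CE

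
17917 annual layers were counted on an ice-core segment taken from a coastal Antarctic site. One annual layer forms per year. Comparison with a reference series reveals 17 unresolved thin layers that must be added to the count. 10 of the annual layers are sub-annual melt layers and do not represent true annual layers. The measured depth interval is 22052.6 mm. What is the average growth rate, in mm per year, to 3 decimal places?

Adjusted count: 17917 − 10 + 17 = 17924 annual layers.
22052.6 mm over 17924 years gives 22052.6 / 17924 ≈ 1.230 mm per year.

1.230 mm per year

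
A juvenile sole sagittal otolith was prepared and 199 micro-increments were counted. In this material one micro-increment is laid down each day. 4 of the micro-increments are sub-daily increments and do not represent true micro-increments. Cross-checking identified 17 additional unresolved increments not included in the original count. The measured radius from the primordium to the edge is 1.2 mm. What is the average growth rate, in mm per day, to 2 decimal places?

0.01 mm per day

Correcting the raw count gives 199 − 4 + 17 = 212 true micro-increments.
Extension rate ≈ 1.2 / 212 = 0.01 mm per day.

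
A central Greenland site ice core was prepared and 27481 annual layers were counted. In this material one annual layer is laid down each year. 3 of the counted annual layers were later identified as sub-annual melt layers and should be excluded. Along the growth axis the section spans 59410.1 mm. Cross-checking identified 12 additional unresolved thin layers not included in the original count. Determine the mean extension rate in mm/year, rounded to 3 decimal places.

2.161 mm/year

True annual layer count = 27481 − 3 + 12 = 27490.
59410.1 mm over 27490 years gives 59410.1 / 27490 ≈ 2.161 mm/year.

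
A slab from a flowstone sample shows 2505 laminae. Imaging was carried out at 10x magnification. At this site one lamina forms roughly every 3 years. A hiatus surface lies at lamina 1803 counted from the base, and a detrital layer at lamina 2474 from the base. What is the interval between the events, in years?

Separation: 2474 − 1803 = 671 laminae.
671 laminae at 3 years each span 671 × 3 = 2013 years.

2013 yr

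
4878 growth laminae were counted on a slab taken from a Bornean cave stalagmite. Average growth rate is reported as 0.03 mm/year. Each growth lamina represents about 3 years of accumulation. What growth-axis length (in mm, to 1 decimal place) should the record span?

At 3 years per growth lamina, 4878 × 3 = 14634 years.
14634 years at 0.03 mm/year gives 0.03 × 14634 = 439.0 mm.

439.0 mm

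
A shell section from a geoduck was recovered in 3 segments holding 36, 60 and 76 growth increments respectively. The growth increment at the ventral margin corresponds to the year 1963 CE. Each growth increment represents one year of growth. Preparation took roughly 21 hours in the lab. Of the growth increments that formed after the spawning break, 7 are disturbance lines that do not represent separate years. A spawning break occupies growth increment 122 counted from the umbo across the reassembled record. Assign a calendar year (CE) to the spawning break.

1920 CE

Total growth increments = 36 + 60 + 76 = 172.
172 − 122 = 50 growth increments lie beyond the spawning break toward the ventral margin.
50 − 7 false = 43 true growth increments after the spawning break.
1963 − 43 = 1920 CE.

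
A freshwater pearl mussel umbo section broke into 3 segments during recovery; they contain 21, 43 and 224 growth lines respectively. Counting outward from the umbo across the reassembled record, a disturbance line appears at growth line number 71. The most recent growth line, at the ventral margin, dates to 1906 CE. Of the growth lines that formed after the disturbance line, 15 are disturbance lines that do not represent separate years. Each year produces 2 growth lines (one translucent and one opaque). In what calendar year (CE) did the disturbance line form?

1805 CE

Total growth lines = 21 + 43 + 224 = 288.
The disturbance line sits at growth line 71 from the umbo, so 288 − 71 = 217 growth lines formed after it.
217 − 15 false = 202 true growth lines after the disturbance line.
Dividing by 2 growth lines per year: 202 / 2 = 101 years.
The growth line at the ventral margin is 1906 CE, so the disturbance line dates to 1906 − 101 = 1805 CE.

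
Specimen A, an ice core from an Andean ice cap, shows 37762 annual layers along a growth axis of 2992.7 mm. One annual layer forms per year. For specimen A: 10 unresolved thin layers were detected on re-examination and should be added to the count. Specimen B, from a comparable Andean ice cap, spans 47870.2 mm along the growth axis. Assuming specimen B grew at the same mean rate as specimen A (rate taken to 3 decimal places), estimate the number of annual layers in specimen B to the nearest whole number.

605952 annual layers

Specimen A: true annual layer count = 37762 + 10 = 37772.
A: 2992.7 mm over 37772 years gives 2992.7 / 37772 ≈ 0.079 mm/yr.
Specimen B: 47870.2 mm / 0.079 mm per year = 605951.90 years ≈ 605952 annual layers.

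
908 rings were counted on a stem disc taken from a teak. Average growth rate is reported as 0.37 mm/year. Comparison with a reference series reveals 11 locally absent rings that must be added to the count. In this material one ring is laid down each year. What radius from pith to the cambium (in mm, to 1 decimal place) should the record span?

340.0 mm

Correcting the raw count gives 908 + 11 = 919 true rings.
Predicted length = 0.37 mm/year × 919 years = 340.0 mm.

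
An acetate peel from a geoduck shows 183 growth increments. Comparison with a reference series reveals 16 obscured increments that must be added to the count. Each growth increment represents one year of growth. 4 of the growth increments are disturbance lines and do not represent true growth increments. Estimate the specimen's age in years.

True growth increment count = 183 − 4 + 16 = 195.
At one growth increment per year, that is 195 years.

195 years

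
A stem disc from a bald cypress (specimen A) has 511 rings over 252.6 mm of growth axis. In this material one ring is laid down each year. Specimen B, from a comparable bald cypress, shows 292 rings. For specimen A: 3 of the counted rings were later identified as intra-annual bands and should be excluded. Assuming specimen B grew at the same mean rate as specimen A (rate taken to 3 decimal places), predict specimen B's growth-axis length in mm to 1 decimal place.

Specimen A: true ring count = 511 − 3 = 508.
A: Extension rate ≈ 252.6 / 508 = 0.497 mm/yr.
For B, 0.497 mm/year × 292 years = 145.1 mm.

145.1 mm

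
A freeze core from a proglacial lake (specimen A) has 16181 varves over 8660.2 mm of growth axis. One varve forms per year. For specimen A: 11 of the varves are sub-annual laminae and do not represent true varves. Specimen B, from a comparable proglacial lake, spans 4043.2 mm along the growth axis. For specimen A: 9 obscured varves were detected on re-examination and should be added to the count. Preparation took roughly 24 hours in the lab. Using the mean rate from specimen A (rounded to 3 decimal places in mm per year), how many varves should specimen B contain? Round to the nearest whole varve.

7557 varves

Specimen A: adjusted count: 16181 − 11 + 9 = 16179 varves.
A: Mean rate = 8660.2 mm / 16179 years ≈ 0.535 mm per year.
Specimen B: 4043.2 mm / 0.535 mm per year = 7557.38 years ≈ 7557 varves.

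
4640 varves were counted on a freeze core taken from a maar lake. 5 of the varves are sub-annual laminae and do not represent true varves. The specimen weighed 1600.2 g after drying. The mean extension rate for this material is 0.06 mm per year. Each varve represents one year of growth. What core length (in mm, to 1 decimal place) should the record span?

278.1 mm

Adjusted count: 4640 − 5 = 4635 varves.
Length ≈ 0.06 × 4635 = 278.1 mm.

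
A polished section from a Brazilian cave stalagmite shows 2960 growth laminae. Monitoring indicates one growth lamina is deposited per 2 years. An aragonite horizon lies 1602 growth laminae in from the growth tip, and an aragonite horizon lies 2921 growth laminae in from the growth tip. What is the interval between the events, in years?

2638 years

2921 − 1602 = 1319 growth laminae lie between the two events.
1319 growth laminae at 2 years each span 1319 × 2 = 2638 years.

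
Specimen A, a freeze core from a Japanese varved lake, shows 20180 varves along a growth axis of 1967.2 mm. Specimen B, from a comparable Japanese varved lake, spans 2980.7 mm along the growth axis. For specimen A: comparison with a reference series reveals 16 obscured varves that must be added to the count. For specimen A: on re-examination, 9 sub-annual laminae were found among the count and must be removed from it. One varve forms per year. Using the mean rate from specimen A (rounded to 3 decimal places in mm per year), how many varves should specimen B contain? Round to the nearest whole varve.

30729 varves

Specimen A: true varve count = 20180 − 9 + 16 = 20187.
A: 1967.2 mm over 20187 years gives 1967.2 / 20187 ≈ 0.097 mm/yr.
Specimen B: 2980.7 mm / 0.097 mm per year = 30728.87 years ≈ 30729 varves.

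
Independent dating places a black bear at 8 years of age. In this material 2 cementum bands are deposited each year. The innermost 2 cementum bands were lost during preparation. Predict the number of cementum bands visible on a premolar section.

14 cementum bands

8 years at 2 cementum bands per year gives 8 × 2 = 16 cementum bands.
16 − 2 missed = 14 cementum bands expected in the prepared section.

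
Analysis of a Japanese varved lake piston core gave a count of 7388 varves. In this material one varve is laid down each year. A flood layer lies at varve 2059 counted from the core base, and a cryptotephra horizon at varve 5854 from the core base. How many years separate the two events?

The two markers are separated by 5854 − 2059 = 3795 varves.
That is 3795 years at one varve per year.

3795 years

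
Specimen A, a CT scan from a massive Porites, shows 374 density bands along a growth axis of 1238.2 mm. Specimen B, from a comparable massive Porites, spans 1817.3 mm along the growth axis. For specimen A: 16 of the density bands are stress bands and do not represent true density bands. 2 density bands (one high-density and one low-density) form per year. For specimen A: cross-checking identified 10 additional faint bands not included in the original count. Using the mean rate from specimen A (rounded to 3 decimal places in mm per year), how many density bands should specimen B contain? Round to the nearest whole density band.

540 density bands

Specimen A: adjusted count: 374 − 16 + 10 = 368 density bands.
Specimen A: dividing by 2 density bands per year: 368 / 2 = 184 years.
A: 1238.2 mm over 184 years gives 1238.2 / 184 ≈ 6.729 mm/year.
For B, 1817.3 / 6.729 = 270.07 years; at 2 density bands per year that is 270.07 × 2 ≈ 540 density bands.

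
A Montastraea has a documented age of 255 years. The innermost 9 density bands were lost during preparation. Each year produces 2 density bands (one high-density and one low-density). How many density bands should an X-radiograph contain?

255 years at 2 density bands per year gives 255 × 2 = 510 density bands.
510 − 9 missed = 501 density bands expected in the prepared section.

501 density bands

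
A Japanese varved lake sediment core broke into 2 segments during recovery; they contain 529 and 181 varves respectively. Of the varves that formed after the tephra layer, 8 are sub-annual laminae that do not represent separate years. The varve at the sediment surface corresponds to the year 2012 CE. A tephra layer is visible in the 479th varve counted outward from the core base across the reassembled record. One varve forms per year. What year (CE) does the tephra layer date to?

1789 CE

Total varves = 529 + 181 = 710.
The tephra layer sits at varve 479 from the core base, so 710 − 479 = 231 varves formed after it.
Removing the 8 false varves leaves 231 − 8 = 223 true varves beyond the tephra layer.
2012 − 223 = 1789 CE.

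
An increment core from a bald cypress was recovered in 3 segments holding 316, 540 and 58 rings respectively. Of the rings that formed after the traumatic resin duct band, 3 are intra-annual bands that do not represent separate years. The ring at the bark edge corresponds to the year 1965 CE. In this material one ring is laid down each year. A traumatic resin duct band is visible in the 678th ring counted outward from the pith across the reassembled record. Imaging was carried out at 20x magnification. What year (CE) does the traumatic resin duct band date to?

Total rings = 316 + 540 + 58 = 914.
914 − 678 = 236 rings lie beyond the traumatic resin duct band toward the bark edge.
Removing the 3 false rings leaves 236 − 3 = 233 true rings beyond the traumatic resin duct band.
1965 − 233 = 1732 CE.

1732 CE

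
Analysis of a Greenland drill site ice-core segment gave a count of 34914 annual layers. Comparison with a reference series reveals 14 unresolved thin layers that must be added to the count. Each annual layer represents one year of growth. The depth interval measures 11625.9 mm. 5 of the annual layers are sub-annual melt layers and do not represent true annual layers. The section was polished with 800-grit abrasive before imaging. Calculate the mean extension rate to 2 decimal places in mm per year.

0.33 mm per year

After corrections the count is 34914 − 5 + 14 = 34923 annual layers.
Extension rate ≈ 11625.9 / 34923 = 0.33 mm per year.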